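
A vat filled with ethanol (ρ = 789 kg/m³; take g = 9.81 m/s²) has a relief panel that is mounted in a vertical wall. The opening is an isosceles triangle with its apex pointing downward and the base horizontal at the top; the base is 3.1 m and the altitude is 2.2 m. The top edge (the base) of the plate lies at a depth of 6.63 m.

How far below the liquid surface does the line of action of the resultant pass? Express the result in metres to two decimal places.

h_p = 7.40 m

γ = ρg = 789 × 9.81 / 1000 = 7.74009 kN/m³.
With the apex down, the centroid sits h/3 = 2.2/3 = 0.733333 m below the base (the top edge), so the centroid depth is h_c = 6.63 + 0.733333 = 7.36333 m.
A = ½ × 3.1 × 2.2 = 3.41 m².
Resultant F = γ·h_c·A = 7.74009 × 7.36333 × 3.41 = 194.346 kN.
I_c = b·h³/36 = 3.1 × 2.2³/36 = 0.916911 m⁴.
Centre of pressure: y_p = y_c + I_c/(y_c·A) = 7.36333 + 0.916911/(7.36333 × 3.41) = 7.36333 + 0.0365173 = 7.39985 m along the plane.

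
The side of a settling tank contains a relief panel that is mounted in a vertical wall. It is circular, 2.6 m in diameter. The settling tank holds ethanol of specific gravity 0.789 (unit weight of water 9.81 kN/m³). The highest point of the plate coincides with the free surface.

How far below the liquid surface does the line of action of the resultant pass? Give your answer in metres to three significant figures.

γ = 0.789 × 9.81 = 7.74009 kN/m³.
The centroid is at the centre, 1.3 m below the top of the plate, so the centroid depth is h_c = 1.3 m.
A = π(1.3)² = 5.30929 m².
Resultant F = γ·h_c·A = 7.74009 × 1.3 × 5.30929 = 53.4227 kN.
I_c = πr⁴/4 = π × 1.3⁴/4 = 2.24318 m⁴.
Centre of pressure: y_p = y_c + I_c/(y_c·A) = 1.3 + 2.24318/(1.3 × 5.30929) = 1.3 + 0.325001 = 1.625 m along the plane.

h_p = 1.63 m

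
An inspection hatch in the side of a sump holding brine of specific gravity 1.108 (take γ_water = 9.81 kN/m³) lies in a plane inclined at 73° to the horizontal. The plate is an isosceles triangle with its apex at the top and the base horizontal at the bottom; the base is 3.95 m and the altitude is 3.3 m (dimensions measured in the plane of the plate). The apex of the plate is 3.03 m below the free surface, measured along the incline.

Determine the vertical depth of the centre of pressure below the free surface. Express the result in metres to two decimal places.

h_p = 5.11 m

γ = 1.108 × 9.81 = 10.86948 kN/m³.
Let θ = 73° be the plate's angle to the horizontal; measure y along the incline from where the plane meets the free surface. Vertical depth h = y·sinθ with sinθ = 0.956305.
With the apex up, the centroid sits 2h/3 = 2 × 3.3/3 = 2.2 m below the apex, so y_c = 3.03 + 2.2 = 5.23 m and h_c = 5.23 × 0.956305 = 5.00148 m.
A = ½ × 3.95 × 3.3 = 6.5175 m².
Resultant F = γ·h_c·A = 10.86948 × 5.00148 × 6.5175 = 354.314 kN.
I_c = b·h³/36 = 3.95 × 3.3³/36 = 3.94309 m⁴.
Centre of pressure: y_p = y_c + I_c/(y_c·A) = 5.23 + 3.94309/(5.23 × 6.5175) = 5.23 + 0.115679 = 5.34568 m along the plane.
Vertically, h_p = y_p·sinθ = 5.34568 × 0.956305 = 5.1121 m.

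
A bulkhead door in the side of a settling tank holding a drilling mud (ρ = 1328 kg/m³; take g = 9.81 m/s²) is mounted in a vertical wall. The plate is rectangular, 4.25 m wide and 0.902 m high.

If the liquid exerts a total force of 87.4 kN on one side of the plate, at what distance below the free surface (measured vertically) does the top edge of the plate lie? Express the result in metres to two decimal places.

γ = ρg = 1328 × 9.81 / 1000 = 13.02768 kN/m³.
A = 4.25 × 0.902 = 3.8335 m².
From F = γ·h_c·A, the centroid depth is h_c = 87.4/(13.02768 × 3.8335) = 1.75004 m.
The centroid lies 0.902/2 = 0.451 m below the top edge, so the top edge sits at h_top = 1.75004 − 0.451 = 1.29904 m below the surface.

d_top ≈ 1.30 m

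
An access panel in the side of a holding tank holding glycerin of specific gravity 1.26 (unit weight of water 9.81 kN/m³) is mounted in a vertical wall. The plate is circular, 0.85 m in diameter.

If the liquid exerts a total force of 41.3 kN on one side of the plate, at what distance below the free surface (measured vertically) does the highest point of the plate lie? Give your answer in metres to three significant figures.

γ = 1.26 × 9.81 = 12.3606 kN/m³.
A = π(0.425)² = 0.56745 m².
From F = γ·h_c·A, the centroid depth is h_c = 41.3/(12.3606 × 0.56745) = 5.8882 m.
The centroid is at the centre, 0.425 m below the top of the plate, so the highest point sits at h_top = 5.8882 − 0.425 = 5.4632 m below the surface.

d_top ≈ 5.46 m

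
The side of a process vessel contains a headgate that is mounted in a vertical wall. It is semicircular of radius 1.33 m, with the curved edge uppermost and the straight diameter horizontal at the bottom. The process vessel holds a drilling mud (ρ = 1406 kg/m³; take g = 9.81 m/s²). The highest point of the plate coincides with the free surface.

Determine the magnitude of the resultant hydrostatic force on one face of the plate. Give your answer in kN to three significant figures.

γ = ρg = 1406 × 9.81 / 1000 = 13.79286 kN/m³.
The centroid lies 4r/(3π) = 0.56447 m above the diameter, so r − 4r/(3π) = 1.33 − 0.56447 = 0.76553 m below the topmost point, so the centroid depth is h_c = 0.76553 m.
A = πr²/2 = π × 1.33²/2 = 2.77858 m².
Resultant F = γ·h_c·A = 13.79286 × 0.76553 × 2.77858 = 29.3386 kN.

F ≈ 29.3 kN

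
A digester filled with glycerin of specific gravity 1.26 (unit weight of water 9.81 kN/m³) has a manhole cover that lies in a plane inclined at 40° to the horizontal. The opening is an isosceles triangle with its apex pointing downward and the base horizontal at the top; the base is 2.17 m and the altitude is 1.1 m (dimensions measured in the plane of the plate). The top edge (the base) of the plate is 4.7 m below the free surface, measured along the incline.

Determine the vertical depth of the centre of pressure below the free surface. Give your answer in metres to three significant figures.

γ = 1.26 × 9.81 = 12.3606 kN/m³.
Let θ = 40° be the plate's angle to the horizontal; measure y along the incline from where the plane meets the free surface. Vertical depth h = y·sinθ with sinθ = 0.642788.
With the apex down, the centroid sits h/3 = 1.1/3 = 0.366667 m below the base (the top edge), so y_c = 4.7 + 0.366667 = 5.06667 m and h_c = 5.06667 × 0.642788 = 3.25679 m.
A = ½ × 2.17 × 1.1 = 1.1935 m².
Resultant F = γ·h_c·A = 12.3606 × 3.25679 × 1.1935 = 48.0454 kN.
I_c = b·h³/36 = 2.17 × 1.1³/36 = 0.0802297 m⁴.
Centre of pressure: y_p = y_c + I_c/(y_c·A) = 5.06667 + 0.0802297/(5.06667 × 1.1935) = 5.06667 + 0.0132675 = 5.07994 m along the plane.
Vertically, h_p = y_p·sinθ = 5.07994 × 0.642788 = 3.26532 m.

h_p = 3.27 m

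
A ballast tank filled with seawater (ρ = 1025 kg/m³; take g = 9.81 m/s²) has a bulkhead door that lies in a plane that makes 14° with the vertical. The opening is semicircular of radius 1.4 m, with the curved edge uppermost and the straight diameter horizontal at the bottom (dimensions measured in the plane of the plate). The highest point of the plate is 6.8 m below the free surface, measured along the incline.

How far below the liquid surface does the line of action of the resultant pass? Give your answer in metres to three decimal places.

γ = ρg = 1025 × 9.81 / 1000 = 10.05525 kN/m³.
The plate makes 14° with the vertical, i.e. θ = 90° − 14° = 76° to the horizontal. Measuring y along the incline from the free-surface line, vertical depth h = y·sinθ with sinθ = 0.970296.
The centroid lies 4r/(3π) = 0.594178 m above the diameter, so r − 4r/(3π) = 1.4 − 0.594178 = 0.805822 m below the topmost point, so y_c = 6.8 + 0.805822 = 7.60582 m and h_c = 7.60582 × 0.970296 = 7.3799 m.
A = πr²/2 = π × 1.4²/2 = 3.07876 m².
Resultant F = γ·h_c·A = 10.05525 × 7.3799 × 3.07876 = 228.465 kN.
I_c = (π/8 − 8/(9π))·r⁴ = 0.109757 × 1.4⁴ = 0.421642 m⁴.
Centre of pressure: y_p = y_c + I_c/(y_c·A) = 7.60582 + 0.421642/(7.60582 × 3.07876) = 7.60582 + 0.0180062 = 7.62383 m along the plane.
Vertically, h_p = y_p·sinθ = 7.62383 × 0.970296 = 7.39737 m.

h_p = 7.397 m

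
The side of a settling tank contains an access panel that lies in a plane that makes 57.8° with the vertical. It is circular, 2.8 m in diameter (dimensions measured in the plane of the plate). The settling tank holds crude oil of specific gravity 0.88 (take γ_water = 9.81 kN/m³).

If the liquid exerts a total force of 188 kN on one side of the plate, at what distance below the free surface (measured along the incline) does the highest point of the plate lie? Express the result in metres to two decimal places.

γ = 0.88 × 9.81 = 8.6328 kN/m³.
A = π(1.4)² = 6.15752 m².
From F = γ·h_c·A, the centroid depth is h_c = 188/(8.6328 × 6.15752) = 3.53672 m.
The plate makes 57.8° with the vertical, i.e. θ = 90° − 57.8° = 32.2° to the horizontal. Measuring y along the incline from the free-surface line, vertical depth h = y·sinθ with sinθ = 0.532876.
Along the incline, y_c = h_c/sinθ = 3.53672/0.532876 = 6.63704 m.
The centroid is at the centre, 1.4 m below the top of the plate, so the highest point sits at y_top = 6.63704 − 1.4 = 5.23704 m along the incline.

y_top ≈ 5.24 m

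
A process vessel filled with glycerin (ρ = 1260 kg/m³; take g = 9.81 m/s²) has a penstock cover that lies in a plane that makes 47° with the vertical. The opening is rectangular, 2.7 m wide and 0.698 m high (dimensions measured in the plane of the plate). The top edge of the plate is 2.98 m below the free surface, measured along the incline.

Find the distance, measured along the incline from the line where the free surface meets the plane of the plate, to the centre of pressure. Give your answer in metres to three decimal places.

y_p = 3.341 m

γ = ρg = 1260 × 9.81 / 1000 = 12.3606 kN/m³.
The plate makes 47° with the vertical, i.e. θ = 90° − 47° = 43° to the horizontal. Measuring y along the incline from the free-surface line, vertical depth h = y·sinθ with sinθ = 0.681998.
The centroid lies 0.698/2 = 0.349 m below the top edge, so y_c = 2.98 + 0.349 = 3.329 m and h_c = 3.329 × 0.681998 = 2.27037 m.
A = 2.7 × 0.698 = 1.8846 m².
Resultant F = γ·h_c·A = 12.3606 × 2.27037 × 1.8846 = 52.8878 kN.
I_c = b·h³/12 = 2.7 × 0.698³/12 = 0.0765154 m⁴.
Centre of pressure: y_p = y_c + I_c/(y_c·A) = 3.329 + 0.0765154/(3.329 × 1.8846) = 3.329 + 0.012196 = 3.3412 m along the plane.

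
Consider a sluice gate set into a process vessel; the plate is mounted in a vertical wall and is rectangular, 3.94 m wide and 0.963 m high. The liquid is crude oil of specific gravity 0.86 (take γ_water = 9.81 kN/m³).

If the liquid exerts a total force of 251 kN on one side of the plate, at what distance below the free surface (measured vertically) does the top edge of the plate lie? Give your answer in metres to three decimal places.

d_top ≈ 7.360 m

γ = 0.86 × 9.81 = 8.4366 kN/m³.
A = 3.94 × 0.963 = 3.79422 m².
From F = γ·h_c·A, the centroid depth is h_c = 251/(8.4366 × 3.79422) = 7.84122 m.
The centroid lies 0.963/2 = 0.4815 m below the top edge, so the top edge sits at h_top = 7.84122 − 0.4815 = 7.35972 m below the surface.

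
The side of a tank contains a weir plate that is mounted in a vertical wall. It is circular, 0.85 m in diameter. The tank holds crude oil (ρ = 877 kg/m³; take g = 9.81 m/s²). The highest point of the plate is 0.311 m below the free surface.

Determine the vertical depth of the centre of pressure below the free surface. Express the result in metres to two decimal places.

h_p = 0.80 m

γ = ρg = 877 × 9.81 / 1000 = 8.60337 kN/m³.
The centroid is at the centre, 0.425 m below the top of the plate, so the centroid depth is h_c = 0.311 + 0.425 = 0.736 m.
A = π(0.425)² = 0.56745 m².
Resultant F = γ·h_c·A = 8.60337 × 0.736 × 0.56745 = 3.59314 kN.
I_c = πr⁴/4 = π × 0.425⁴/4 = 0.0256239 m⁴.
Centre of pressure: y_p = y_c + I_c/(y_c·A) = 0.736 + 0.0256239/(0.736 × 0.56745) = 0.736 + 0.0613536 = 0.797354 m along the plane.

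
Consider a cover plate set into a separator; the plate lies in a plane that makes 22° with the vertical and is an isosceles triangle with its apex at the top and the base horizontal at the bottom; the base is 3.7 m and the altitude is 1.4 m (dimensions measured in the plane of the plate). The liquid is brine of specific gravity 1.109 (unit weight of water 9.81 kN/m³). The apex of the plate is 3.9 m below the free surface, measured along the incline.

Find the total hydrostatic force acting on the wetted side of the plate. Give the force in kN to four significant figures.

γ = 1.109 × 9.81 = 10.87929 kN/m³.
The plate makes 22° with the vertical, i.e. θ = 90° − 22° = 68° to the horizontal. Measuring y along the incline from the free-surface line, vertical depth h = y·sinθ with sinθ = 0.927184.
With the apex up, the centroid sits 2h/3 = 2 × 1.4/3 = 0.933333 m below the apex, so y_c = 3.9 + 0.933333 = 4.83333 m and h_c = 4.83333 × 0.927184 = 4.48139 m.
A = ½ × 3.7 × 1.4 = 2.59 m².
Resultant F = γ·h_c·A = 10.87929 × 4.48139 × 2.59 = 126.274 kN.

F ≈ 126.3 kN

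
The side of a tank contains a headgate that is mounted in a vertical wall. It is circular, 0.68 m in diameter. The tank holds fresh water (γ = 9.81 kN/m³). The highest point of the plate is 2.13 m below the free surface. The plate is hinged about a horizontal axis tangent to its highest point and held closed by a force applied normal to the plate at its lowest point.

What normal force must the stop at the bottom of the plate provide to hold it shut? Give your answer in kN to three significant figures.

P ≈ 4.55 kN

γ = 9.81 kN/m³.
The centroid is at the centre, 0.34 m below the top of the plate, so the centroid depth is h_c = 2.13 + 0.34 = 2.47 m.
A = π(0.34)² = 0.363168 m².
Resultant F = γ·h_c·A = 9.81 × 2.47 × 0.363168 = 8.79981 kN.
I_c = πr⁴/4 = π × 0.34⁴/4 = 0.0104956 m⁴.
Centre of pressure: y_p = y_c + I_c/(y_c·A) = 2.47 + 0.0104956/(2.47 × 0.363168) = 2.47 + 0.0117005 = 2.4817 m along the plane.
The resultant acts 0.34 + 0.0117005 = 0.351701 m (along the plate) below the hinge at the top edge, so the moment about the hinge is M = F × 0.351701 = 8.79981 × 0.351701 = 3.0949 kN·m.
A normal force at the bottom, 0.68 m from the hinge, must supply this moment: P = 3.0949/0.68 = 4.55132 kN.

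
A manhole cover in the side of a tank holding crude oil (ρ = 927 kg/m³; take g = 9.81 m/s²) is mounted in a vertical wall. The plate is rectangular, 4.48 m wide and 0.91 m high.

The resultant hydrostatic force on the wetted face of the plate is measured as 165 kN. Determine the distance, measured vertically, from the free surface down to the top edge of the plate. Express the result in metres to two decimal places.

d_top ≈ 4.00 m

γ = ρg = 927 × 9.81 / 1000 = 9.09387 kN/m³.
A = 4.48 × 0.91 = 4.0768 m².
From F = γ·h_c·A, the centroid depth is h_c = 165/(9.09387 × 4.0768) = 4.45057 m.
The centroid lies 0.91/2 = 0.455 m below the top edge, so the top edge sits at h_top = 4.45057 − 0.455 = 3.99557 m below the surface.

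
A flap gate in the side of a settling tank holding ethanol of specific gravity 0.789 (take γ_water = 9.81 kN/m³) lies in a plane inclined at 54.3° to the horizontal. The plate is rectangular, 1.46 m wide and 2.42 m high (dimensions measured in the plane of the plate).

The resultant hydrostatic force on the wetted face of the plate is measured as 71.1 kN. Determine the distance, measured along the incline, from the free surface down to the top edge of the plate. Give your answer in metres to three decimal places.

y_top ≈ 1.992 m

γ = 0.789 × 9.81 = 7.74009 kN/m³.
A = 1.46 × 2.42 = 3.5332 m².
From F = γ·h_c·A, the centroid depth is h_c = 71.1/(7.74009 × 3.5332) = 2.59989 m.
Let θ = 54.3° be the plate's angle to the horizontal; measure y along the incline from where the plane meets the free surface. Vertical depth h = y·sinθ with sinθ = 0.812084.
Along the incline, y_c = h_c/sinθ = 2.59989/0.812084 = 3.2015 m.
The centroid lies 2.42/2 = 1.21 m below the top edge, so the top edge sits at y_top = 3.2015 − 1.21 = 1.9915 m along the incline.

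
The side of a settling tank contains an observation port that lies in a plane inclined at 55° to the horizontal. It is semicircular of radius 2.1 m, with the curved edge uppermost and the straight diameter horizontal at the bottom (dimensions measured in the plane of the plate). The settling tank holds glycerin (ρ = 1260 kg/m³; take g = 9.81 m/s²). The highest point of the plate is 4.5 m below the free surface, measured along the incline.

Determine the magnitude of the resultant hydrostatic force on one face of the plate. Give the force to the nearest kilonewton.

F ≈ 400 kN

γ = ρg = 1260 × 9.81 / 1000 = 12.3606 kN/m³.
Let θ = 55° be the plate's angle to the horizontal; measure y along the incline from where the plane meets the free surface. Vertical depth h = y·sinθ with sinθ = 0.819152.
The centroid lies 4r/(3π) = 0.891268 m above the diameter, so r − 4r/(3π) = 2.1 − 0.891268 = 1.20873 m below the topmost point, so y_c = 4.5 + 1.20873 = 5.70873 m and h_c = 5.70873 × 0.819152 = 4.67632 m.
A = πr²/2 = π × 2.1²/2 = 6.92721 m².
Resultant F = γ·h_c·A = 12.3606 × 4.67632 × 6.92721 = 400.407 kN.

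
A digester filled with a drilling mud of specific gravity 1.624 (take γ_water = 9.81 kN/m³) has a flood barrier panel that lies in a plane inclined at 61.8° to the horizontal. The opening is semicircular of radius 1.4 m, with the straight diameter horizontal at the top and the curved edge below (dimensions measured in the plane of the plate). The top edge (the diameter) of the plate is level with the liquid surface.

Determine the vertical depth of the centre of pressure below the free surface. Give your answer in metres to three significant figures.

γ = 1.624 × 9.81 = 15.93144 kN/m³.
Let θ = 61.8° be the plate's angle to the horizontal; measure y along the incline from where the plane meets the free surface. Vertical depth h = y·sinθ with sinθ = 0.881303.
The centroid of a semicircle lies 4r/(3π) = 0.594178 m from the diameter, here below the top edge, so y_c = 0.594178 m and h_c = 0.594178 × 0.881303 = 0.523651 m.
A = πr²/2 = π × 1.4²/2 = 3.07876 m².
Resultant F = γ·h_c·A = 15.93144 × 0.523651 × 3.07876 = 25.6846 kN.
I_c = (π/8 − 8/(9π))·r⁴ = 0.109757 × 1.4⁴ = 0.421642 m⁴.
Centre of pressure: y_p = y_c + I_c/(y_c·A) = 0.594178 + 0.421642/(0.594178 × 3.07876) = 0.594178 + 0.23049 = 0.824668 m along the plane.
Vertically, h_p = y_p·sinθ = 0.824668 × 0.881303 = 0.726782 m.

h_p = 0.727 m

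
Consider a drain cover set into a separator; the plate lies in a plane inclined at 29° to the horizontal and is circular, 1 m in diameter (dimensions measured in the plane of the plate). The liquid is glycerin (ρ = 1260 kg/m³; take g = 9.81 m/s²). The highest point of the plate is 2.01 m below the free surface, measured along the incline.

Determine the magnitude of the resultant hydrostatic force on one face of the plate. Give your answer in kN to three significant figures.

F ≈ 11.8 kN

γ = ρg = 1260 × 9.81 / 1000 = 12.3606 kN/m³.
Let θ = 29° be the plate's angle to the horizontal; measure y along the incline from where the plane meets the free surface. Vertical depth h = y·sinθ with sinθ = 0.484810.
The centroid is at the centre, 0.5 m below the top of the plate, so y_c = 2.01 + 0.5 = 2.51 m and h_c = 2.51 × 0.484810 = 1.21687 m.
A = π(0.5)² = 0.785398 m².
Resultant F = γ·h_c·A = 12.3606 × 1.21687 × 0.785398 = 11.8134 kN.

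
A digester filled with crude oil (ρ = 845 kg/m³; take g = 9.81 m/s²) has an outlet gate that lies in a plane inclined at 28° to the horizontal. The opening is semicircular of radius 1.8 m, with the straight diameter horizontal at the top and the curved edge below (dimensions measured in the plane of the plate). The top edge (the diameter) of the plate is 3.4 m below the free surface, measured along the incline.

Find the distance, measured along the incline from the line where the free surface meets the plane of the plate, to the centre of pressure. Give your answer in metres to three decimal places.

y_p = 4.218 m

γ = ρg = 845 × 9.81 / 1000 = 8.28945 kN/m³.
Let θ = 28° be the plate's angle to the horizontal; measure y along the incline from where the plane meets the free surface. Vertical depth h = y·sinθ with sinθ = 0.469472.
The centroid of a semicircle lies 4r/(3π) = 0.763944 m from the diameter, here below the top edge, so y_c = 3.4 + 0.763944 = 4.16394 m and h_c = 4.16394 × 0.469472 = 1.95485 m.
A = πr²/2 = π × 1.8²/2 = 5.08938 m².
Resultant F = γ·h_c·A = 8.28945 × 1.95485 × 5.08938 = 82.4715 kN.
I_c = (π/8 − 8/(9π))·r⁴ = 0.109757 × 1.8⁴ = 1.15219 m⁴.
Centre of pressure: y_p = y_c + I_c/(y_c·A) = 4.16394 + 1.15219/(4.16394 × 5.08938) = 4.16394 + 0.0543694 = 4.21831 m along the plane.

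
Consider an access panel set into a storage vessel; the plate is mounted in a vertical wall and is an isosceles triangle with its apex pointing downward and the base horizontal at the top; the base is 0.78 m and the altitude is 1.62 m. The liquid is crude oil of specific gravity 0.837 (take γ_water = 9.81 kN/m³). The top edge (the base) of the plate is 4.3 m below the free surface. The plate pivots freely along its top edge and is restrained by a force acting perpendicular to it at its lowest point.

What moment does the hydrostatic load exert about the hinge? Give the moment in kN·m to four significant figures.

M ≈ 14.31 kN·m

γ = 0.837 × 9.81 = 8.21097 kN/m³.
With the apex down, the centroid sits h/3 = 1.62/3 = 0.54 m below the base (the top edge), so the centroid depth is h_c = 4.3 + 0.54 = 4.84 m.
A = ½ × 0.78 × 1.62 = 0.6318 m².
Resultant F = γ·h_c·A = 8.21097 × 4.84 × 0.6318 = 25.1084 kN.
I_c = b·h³/36 = 0.78 × 1.62³/36 = 0.0921164 m⁴.
Centre of pressure: y_p = y_c + I_c/(y_c·A) = 4.84 + 0.0921164/(4.84 × 0.6318) = 4.84 + 0.030124 = 4.87012 m along the plane.
The resultant acts 0.54 + 0.030124 = 0.570124 m (along the plate) below the hinge at the top edge, so the moment about the hinge is M = F × 0.570124 = 25.1084 × 0.570124 = 14.3149 kN·m.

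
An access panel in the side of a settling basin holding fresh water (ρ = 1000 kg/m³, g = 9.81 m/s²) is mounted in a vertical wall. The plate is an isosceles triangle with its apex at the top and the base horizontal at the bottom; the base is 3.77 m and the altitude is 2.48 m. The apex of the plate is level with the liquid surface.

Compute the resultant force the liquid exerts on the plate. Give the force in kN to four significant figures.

γ = ρg = 1000 × 9.81 = 9810 N/m³ = 9.81 kN/m³.
With the apex up, the centroid sits 2h/3 = 2 × 2.48/3 = 1.65333 m below the apex, so the centroid depth is h_c = 1.65333 m.
A = ½ × 3.77 × 2.48 = 4.6748 m².
Resultant F = γ·h_c·A = 9.81 × 1.65333 × 4.6748 = 75.8214 kN.

F ≈ 75.82 kN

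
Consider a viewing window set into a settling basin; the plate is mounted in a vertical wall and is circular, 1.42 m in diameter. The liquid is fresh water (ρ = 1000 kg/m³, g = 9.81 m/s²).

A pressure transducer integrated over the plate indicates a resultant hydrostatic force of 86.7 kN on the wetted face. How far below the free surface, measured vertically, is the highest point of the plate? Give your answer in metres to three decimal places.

γ = ρg = 1000 × 9.81 = 9810 N/m³ = 9.81 kN/m³.
A = π(0.71)² = 1.58368 m².
From F = γ·h_c·A, the centroid depth is h_c = 86.7/(9.81 × 1.58368) = 5.58062 m.
The centroid is at the centre, 0.71 m below the top of the plate, so the highest point sits at h_top = 5.58062 − 0.71 = 4.87062 m below the surface.

d_top ≈ 4.871 m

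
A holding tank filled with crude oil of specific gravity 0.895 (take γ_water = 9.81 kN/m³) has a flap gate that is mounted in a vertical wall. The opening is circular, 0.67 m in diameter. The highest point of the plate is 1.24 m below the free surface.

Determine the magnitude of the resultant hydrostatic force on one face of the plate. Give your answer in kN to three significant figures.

γ = 0.895 × 9.81 = 8.77995 kN/m³.
The centroid is at the centre, 0.335 m below the top of the plate, so the centroid depth is h_c = 1.24 + 0.335 = 1.575 m.
A = π(0.335)² = 0.352565 m².
Resultant F = γ·h_c·A = 8.77995 × 1.575 × 0.352565 = 4.87542 kN.

F ≈ 4.88 kN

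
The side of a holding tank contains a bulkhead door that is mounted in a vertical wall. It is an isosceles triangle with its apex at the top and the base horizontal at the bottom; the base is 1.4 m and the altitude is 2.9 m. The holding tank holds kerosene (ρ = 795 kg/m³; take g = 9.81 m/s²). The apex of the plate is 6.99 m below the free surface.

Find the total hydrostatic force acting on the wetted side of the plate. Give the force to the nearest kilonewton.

γ = ρg = 795 × 9.81 / 1000 = 7.79895 kN/m³.
With the apex up, the centroid sits 2h/3 = 2 × 2.9/3 = 1.93333 m below the apex, so the centroid depth is h_c = 6.99 + 1.93333 = 8.92333 m.
A = ½ × 1.4 × 2.9 = 2.03 m².
Resultant F = γ·h_c·A = 7.79895 × 8.92333 × 2.03 = 141.273 kN.

F ≈ 141 kN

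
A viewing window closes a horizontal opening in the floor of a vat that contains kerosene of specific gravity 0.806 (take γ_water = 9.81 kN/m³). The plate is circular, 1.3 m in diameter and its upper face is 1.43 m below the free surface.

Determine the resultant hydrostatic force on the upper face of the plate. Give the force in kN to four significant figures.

γ = 0.806 × 9.81 = 7.90686 kN/m³.
The plate is horizontal, so pressure is uniform at p = γ·h = 7.90686 × 1.43 = 11.3068 kN/m².
A = π(0.65)² = 1.32732 m².
F = p·A = 11.3068 × 1.32732 = 15.0077 kN.

F ≈ 15.01 kN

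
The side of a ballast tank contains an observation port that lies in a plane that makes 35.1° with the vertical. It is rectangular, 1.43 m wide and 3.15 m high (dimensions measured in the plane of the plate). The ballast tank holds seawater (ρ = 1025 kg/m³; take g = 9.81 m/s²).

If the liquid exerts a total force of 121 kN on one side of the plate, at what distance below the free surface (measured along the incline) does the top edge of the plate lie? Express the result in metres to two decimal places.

y_top ≈ 1.69 m

γ = ρg = 1025 × 9.81 / 1000 = 10.05525 kN/m³.
A = 1.43 × 3.15 = 4.5045 m².
From F = γ·h_c·A, the centroid depth is h_c = 121/(10.05525 × 4.5045) = 2.67144 m.
The plate makes 35.1° with the vertical, i.e. θ = 90° − 35.1° = 54.9° to the horizontal. Measuring y along the incline from the free-surface line, vertical depth h = y·sinθ with sinθ = 0.818150.
Along the incline, y_c = h_c/sinθ = 2.67144/0.818150 = 3.26522 m.
The centroid lies 3.15/2 = 1.575 m below the top edge, so the top edge sits at y_top = 3.26522 − 1.575 = 1.69022 m along the incline.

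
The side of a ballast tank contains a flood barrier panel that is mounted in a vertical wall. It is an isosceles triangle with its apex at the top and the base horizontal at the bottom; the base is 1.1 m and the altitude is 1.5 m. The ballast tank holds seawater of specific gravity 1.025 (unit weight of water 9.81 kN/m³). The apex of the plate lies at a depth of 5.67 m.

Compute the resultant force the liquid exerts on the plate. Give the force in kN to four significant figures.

F ≈ 55.33 kN

γ = 1.025 × 9.81 = 10.05525 kN/m³.
With the apex up, the centroid sits 2h/3 = 2 × 1.5/3 = 1 m below the apex, so the centroid depth is h_c = 5.67 + 1 = 6.67 m.
A = ½ × 1.1 × 1.5 = 0.825 m².
Resultant F = γ·h_c·A = 10.05525 × 6.67 × 0.825 = 55.3315 kN.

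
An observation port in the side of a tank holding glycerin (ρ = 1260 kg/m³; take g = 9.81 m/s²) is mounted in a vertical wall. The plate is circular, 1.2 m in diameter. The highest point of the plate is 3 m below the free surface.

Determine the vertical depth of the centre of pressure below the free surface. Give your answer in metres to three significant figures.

h_p = 3.63 m

γ = ρg = 1260 × 9.81 / 1000 = 12.3606 kN/m³.
The centroid is at the centre, 0.6 m below the top of the plate, so the centroid depth is h_c = 3 + 0.6 = 3.6 m.
A = π(0.6)² = 1.13097 m².
Resultant F = γ·h_c·A = 12.3606 × 3.6 × 1.13097 = 50.3261 kN.
I_c = πr⁴/4 = π × 0.6⁴/4 = 0.101788 m⁴.
Centre of pressure: y_p = y_c + I_c/(y_c·A) = 3.6 + 0.101788/(3.6 × 1.13097) = 3.6 + 0.0250002 = 3.625 m along the plane.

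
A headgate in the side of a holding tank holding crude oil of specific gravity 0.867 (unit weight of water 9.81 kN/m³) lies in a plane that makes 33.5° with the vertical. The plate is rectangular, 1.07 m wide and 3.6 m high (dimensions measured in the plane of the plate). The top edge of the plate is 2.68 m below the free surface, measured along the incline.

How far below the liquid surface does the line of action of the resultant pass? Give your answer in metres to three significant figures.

γ = 0.867 × 9.81 = 8.50527 kN/m³.
The plate makes 33.5° with the vertical, i.e. θ = 90° − 33.5° = 56.5° to the horizontal. Measuring y along the incline from the free-surface line, vertical depth h = y·sinθ with sinθ = 0.833886.
The centroid lies 3.6/2 = 1.8 m below the top edge, so y_c = 2.68 + 1.8 = 4.48 m and h_c = 4.48 × 0.833886 = 3.73581 m.
A = 1.07 × 3.6 = 3.852 m².
Resultant F = γ·h_c·A = 8.50527 × 3.73581 × 3.852 = 122.394 kN.
I_c = b·h³/12 = 1.07 × 3.6³/12 = 4.16016 m⁴.
Centre of pressure: y_p = y_c + I_c/(y_c·A) = 4.48 + 4.16016/(4.48 × 3.852) = 4.48 + 0.241071 = 4.72107 m along the plane.
Vertically, h_p = y_p·sinθ = 4.72107 × 0.833886 = 3.93683 m.

h_p = 3.94 m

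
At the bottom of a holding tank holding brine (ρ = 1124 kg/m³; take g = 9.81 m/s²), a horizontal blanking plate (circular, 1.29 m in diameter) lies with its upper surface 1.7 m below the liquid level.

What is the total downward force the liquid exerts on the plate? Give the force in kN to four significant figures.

F ≈ 24.50 kN

γ = ρg = 1124 × 9.81 / 1000 = 11.02644 kN/m³.
The plate is horizontal, so pressure is uniform at p = γ·h = 11.02644 × 1.7 = 18.7449 kN/m².
A = π(0.645)² = 1.30698 m².
F = p·A = 18.7449 × 1.30698 = 24.4992 kN.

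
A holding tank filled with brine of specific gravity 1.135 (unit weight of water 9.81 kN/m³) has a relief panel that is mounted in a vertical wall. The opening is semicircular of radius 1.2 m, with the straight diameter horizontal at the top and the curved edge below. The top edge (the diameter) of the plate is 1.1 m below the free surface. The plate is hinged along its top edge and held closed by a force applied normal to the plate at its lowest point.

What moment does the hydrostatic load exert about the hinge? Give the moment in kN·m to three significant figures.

γ = 1.135 × 9.81 = 11.13435 kN/m³.
The centroid of a semicircle lies 4r/(3π) = 0.509296 m from the diameter, here below the top edge, so the centroid depth is h_c = 1.1 + 0.509296 = 1.6093 m.
A = πr²/2 = π × 1.2²/2 = 2.26195 m².
Resultant F = γ·h_c·A = 11.13435 × 1.6093 × 2.26195 = 40.5308 kN.
I_c = (π/8 − 8/(9π))·r⁴ = 0.109757 × 1.2⁴ = 0.227592 m⁴.
Centre of pressure: y_p = y_c + I_c/(y_c·A) = 1.6093 + 0.227592/(1.6093 × 2.26195) = 1.6093 + 0.0625226 = 1.67182 m along the plane.
The resultant acts 0.509296 + 0.0625226 = 0.571819 m (along the plate) below the hinge at the top edge, so the moment about the hinge is M = F × 0.571819 = 40.5308 × 0.571819 = 23.1763 kN·m.

M ≈ 23.2 kN·m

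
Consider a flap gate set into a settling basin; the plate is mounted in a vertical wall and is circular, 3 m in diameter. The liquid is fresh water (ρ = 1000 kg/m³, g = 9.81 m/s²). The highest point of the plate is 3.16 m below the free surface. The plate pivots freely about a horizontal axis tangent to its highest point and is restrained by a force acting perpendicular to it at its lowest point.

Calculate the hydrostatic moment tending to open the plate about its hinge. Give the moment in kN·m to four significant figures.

M ≈ 523.7 kN·m

γ = ρg = 1000 × 9.81 = 9810 N/m³ = 9.81 kN/m³.
The centroid is at the centre, 1.5 m below the top of the plate, so the centroid depth is h_c = 3.16 + 1.5 = 4.66 m.
A = π(1.5)² = 7.06858 m².
Resultant F = γ·h_c·A = 9.81 × 4.66 × 7.06858 = 323.137 kN.
I_c = πr⁴/4 = π × 1.5⁴/4 = 3.97608 m⁴.
Centre of pressure: y_p = y_c + I_c/(y_c·A) = 4.66 + 3.97608/(4.66 × 7.06858) = 4.66 + 0.120708 = 4.78071 m along the plane.
The resultant acts 1.5 + 0.120708 = 1.62071 m (along the plate) below the hinge at the top edge, so the moment about the hinge is M = F × 1.62071 = 323.137 × 1.62071 = 523.711 kN·m.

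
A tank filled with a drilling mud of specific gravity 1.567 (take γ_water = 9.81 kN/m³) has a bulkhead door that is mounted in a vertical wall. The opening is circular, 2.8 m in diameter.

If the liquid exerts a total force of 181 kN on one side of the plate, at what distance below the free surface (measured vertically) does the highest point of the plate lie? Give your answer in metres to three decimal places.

γ = 1.567 × 9.81 = 15.37227 kN/m³.
A = π(1.4)² = 6.15752 m².
From F = γ·h_c·A, the centroid depth is h_c = 181/(15.37227 × 6.15752) = 1.91221 m.
The centroid is at the centre, 1.4 m below the top of the plate, so the highest point sits at h_top = 1.91221 − 1.4 = 0.51221 m below the surface.

d_top ≈ 0.512 m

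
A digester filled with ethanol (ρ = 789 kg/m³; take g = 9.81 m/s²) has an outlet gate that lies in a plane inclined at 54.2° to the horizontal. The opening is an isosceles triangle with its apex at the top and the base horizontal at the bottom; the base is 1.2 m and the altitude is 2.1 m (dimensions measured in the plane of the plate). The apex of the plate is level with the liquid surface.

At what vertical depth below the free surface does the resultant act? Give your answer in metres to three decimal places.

γ = ρg = 789 × 9.81 / 1000 = 7.74009 kN/m³.
Let θ = 54.2° be the plate's angle to the horizontal; measure y along the incline from where the plane meets the free surface. Vertical depth h = y·sinθ with sinθ = 0.811064.
With the apex up, the centroid sits 2h/3 = 2 × 2.1/3 = 1.4 m below the apex, so y_c = 1.4 m and h_c = 1.4 × 0.811064 = 1.13549 m.
A = ½ × 1.2 × 2.1 = 1.26 m².
Resultant F = γ·h_c·A = 7.74009 × 1.13549 × 1.26 = 11.0739 kN.
I_c = b·h³/36 = 1.2 × 2.1³/36 = 0.3087 m⁴.
Centre of pressure: y_p = y_c + I_c/(y_c·A) = 1.4 + 0.3087/(1.4 × 1.26) = 1.4 + 0.175 = 1.575 m along the plane.
Vertically, h_p = y_p·sinθ = 1.575 × 0.811064 = 1.27743 m.

h_p = 1.277 m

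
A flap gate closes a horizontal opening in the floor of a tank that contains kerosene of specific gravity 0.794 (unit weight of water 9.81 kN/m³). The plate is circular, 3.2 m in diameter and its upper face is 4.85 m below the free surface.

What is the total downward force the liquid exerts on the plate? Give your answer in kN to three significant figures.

γ = 0.794 × 9.81 = 7.78914 kN/m³.
The plate is horizontal, so pressure is uniform at p = γ·h = 7.78914 × 4.85 = 37.7773 kN/m².
A = π(1.6)² = 8.04248 m².
F = p·A = 37.7773 × 8.04248 = 303.823 kN.

F ≈ 304 kN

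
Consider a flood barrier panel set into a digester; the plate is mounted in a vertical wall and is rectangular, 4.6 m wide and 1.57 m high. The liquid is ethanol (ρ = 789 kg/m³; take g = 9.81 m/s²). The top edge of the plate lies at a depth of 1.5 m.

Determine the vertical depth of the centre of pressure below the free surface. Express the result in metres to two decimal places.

γ = ρg = 789 × 9.81 / 1000 = 7.74009 kN/m³.
The centroid lies 1.57/2 = 0.785 m below the top edge, so the centroid depth is h_c = 1.5 + 0.785 = 2.285 m.
A = 4.6 × 1.57 = 7.222 m².
Resultant F = γ·h_c·A = 7.74009 × 2.285 × 7.222 = 127.729 kN.
I_c = b·h³/12 = 4.6 × 1.57³/12 = 1.48346 m⁴.
Centre of pressure: y_p = y_c + I_c/(y_c·A) = 2.285 + 1.48346/(2.285 × 7.222) = 2.285 + 0.0898943 = 2.37489 m along the plane.

h_p = 2.37 m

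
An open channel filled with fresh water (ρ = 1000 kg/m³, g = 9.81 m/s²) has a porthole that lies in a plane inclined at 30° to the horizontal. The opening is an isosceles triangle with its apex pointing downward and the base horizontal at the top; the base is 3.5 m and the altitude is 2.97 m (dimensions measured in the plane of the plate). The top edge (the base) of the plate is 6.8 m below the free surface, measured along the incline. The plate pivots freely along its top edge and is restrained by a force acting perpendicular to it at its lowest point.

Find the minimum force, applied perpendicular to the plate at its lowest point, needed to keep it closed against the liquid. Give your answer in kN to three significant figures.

γ = ρg = 1000 × 9.81 = 9810 N/m³ = 9.81 kN/m³.
Let θ = 30° be the plate's angle to the horizontal; measure y along the incline from where the plane meets the free surface. Vertical depth h = y·sinθ with sinθ = 0.500000.
With the apex down, the centroid sits h/3 = 2.97/3 = 0.99 m below the base (the top edge), so y_c = 6.8 + 0.99 = 7.79 m and h_c = 7.79 × 0.500000 = 3.895 m.
A = ½ × 3.5 × 2.97 = 5.1975 m².
Resultant F = γ·h_c·A = 9.81 × 3.895 × 5.1975 = 198.596 kN.
I_c = b·h³/36 = 3.5 × 2.97³/36 = 2.54703 m⁴.
Centre of pressure: y_p = y_c + I_c/(y_c·A) = 7.79 + 2.54703/(7.79 × 5.1975) = 7.79 + 0.0629075 = 7.85291 m along the plane.
The resultant acts 0.99 + 0.0629075 = 1.05291 m (along the plate) below the hinge at the top edge, so the moment about the hinge is M = F × 1.05291 = 198.596 × 1.05291 = 209.104 kN·m.
A normal force at the bottom, 2.97 m from the hinge, must supply this moment: P = 209.104/2.97 = 70.4054 kN.

P ≈ 70.4 kN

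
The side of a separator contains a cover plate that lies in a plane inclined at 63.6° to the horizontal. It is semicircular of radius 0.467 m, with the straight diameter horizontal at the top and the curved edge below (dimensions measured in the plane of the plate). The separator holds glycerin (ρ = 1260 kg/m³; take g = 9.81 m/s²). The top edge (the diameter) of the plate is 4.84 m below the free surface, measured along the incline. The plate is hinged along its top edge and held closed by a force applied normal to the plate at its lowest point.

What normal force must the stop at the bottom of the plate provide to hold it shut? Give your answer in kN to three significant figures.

γ = ρg = 1260 × 9.81 / 1000 = 12.3606 kN/m³.
Let θ = 63.6° be the plate's angle to the horizontal; measure y along the incline from where the plane meets the free surface. Vertical depth h = y·sinθ with sinθ = 0.895712.
The centroid of a semicircle lies 4r/(3π) = 0.198201 m from the diameter, here below the top edge, so y_c = 4.84 + 0.198201 = 5.0382 m and h_c = 5.0382 × 0.895712 = 4.51278 m.
A = πr²/2 = π × 0.467²/2 = 0.342573 m².
Resultant F = γ·h_c·A = 12.3606 × 4.51278 × 0.342573 = 19.109 kN.
I_c = (π/8 − 8/(9π))·r⁴ = 0.109757 × 0.467⁴ = 0.00522035 m⁴.
Centre of pressure: y_p = y_c + I_c/(y_c·A) = 5.0382 + 0.00522035/(5.0382 × 0.342573) = 5.0382 + 0.00302462 = 5.04122 m along the plane.
The resultant acts 0.198201 + 0.00302462 = 0.201226 m (along the plate) below the hinge at the top edge, so the moment about the hinge is M = F × 0.201226 = 19.109 × 0.201226 = 3.84523 kN·m.
A normal force at the bottom, 0.467 m from the hinge, must supply this moment: P = 3.84523/0.467 = 8.2339 kN.

P ≈ 8.23 kN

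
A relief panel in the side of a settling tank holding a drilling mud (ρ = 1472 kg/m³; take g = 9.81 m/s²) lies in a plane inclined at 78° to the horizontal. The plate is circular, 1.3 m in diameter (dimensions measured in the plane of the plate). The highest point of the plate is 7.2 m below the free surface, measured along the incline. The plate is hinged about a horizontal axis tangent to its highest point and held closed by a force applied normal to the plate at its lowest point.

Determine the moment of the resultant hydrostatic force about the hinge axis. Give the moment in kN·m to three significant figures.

M ≈ 97.6 kN·m

γ = ρg = 1472 × 9.81 / 1000 = 14.44032 kN/m³.
Let θ = 78° be the plate's angle to the horizontal; measure y along the incline from where the plane meets the free surface. Vertical depth h = y·sinθ with sinθ = 0.978148.
The centroid is at the centre, 0.65 m below the top of the plate, so y_c = 7.2 + 0.65 = 7.85 m and h_c = 7.85 × 0.978148 = 7.67846 m.
A = π(0.65)² = 1.32732 m².
Resultant F = γ·h_c·A = 14.44032 × 7.67846 × 1.32732 = 147.172 kN.
I_c = πr⁴/4 = π × 0.65⁴/4 = 0.140198 m⁴.
Centre of pressure: y_p = y_c + I_c/(y_c·A) = 7.85 + 0.140198/(7.85 × 1.32732) = 7.85 + 0.0134554 = 7.86346 m along the plane.
The resultant acts 0.65 + 0.0134554 = 0.663455 m (along the plate) below the hinge at the top edge, so the moment about the hinge is M = F × 0.663455 = 147.172 × 0.663455 = 97.642 kN·m.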